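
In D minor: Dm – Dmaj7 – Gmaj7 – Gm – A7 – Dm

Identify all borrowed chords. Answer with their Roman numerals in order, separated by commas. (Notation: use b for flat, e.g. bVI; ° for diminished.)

Imaj7, IVmaj7

D minor has the diatonic set Dm, Edim, F, Gm, A, Bb, C (with V from harmonic minor). Dm, Gm and A7 all belong to that set. But Dmaj7 (D–F#–A–C#) is foreign: the diatonic i on degree 1 is Dm, whereas Dmaj7 comes from D major. It is labeled Imaj7. Gmaj7 (G–B–D–F#) doesn't fit — on degree 4 D minor would have Gm (iv). Gmaj7 is the degree-4 chord of D major, so it is the borrowed IVmaj7.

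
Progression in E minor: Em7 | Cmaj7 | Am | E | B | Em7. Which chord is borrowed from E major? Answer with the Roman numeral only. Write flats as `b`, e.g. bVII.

I

The diatonic triads in E minor (with V from harmonic minor) are Em, F#dim, G, Am, B, C, D. Em7, Cmaj7, Am and B all belong to that set. E (E–G#–B) doesn't fit — on degree 1 E minor would have Em (i). E is the degree-1 chord of E major, so it is the borrowed I.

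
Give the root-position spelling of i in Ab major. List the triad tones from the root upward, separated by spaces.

The root, Ab, is scale degree 1 — the same note in Ab major and Ab minor; only the chord quality changes. In Ab minor the chord on Ab is Ab–Cb–Eb.

Ab Cb Eb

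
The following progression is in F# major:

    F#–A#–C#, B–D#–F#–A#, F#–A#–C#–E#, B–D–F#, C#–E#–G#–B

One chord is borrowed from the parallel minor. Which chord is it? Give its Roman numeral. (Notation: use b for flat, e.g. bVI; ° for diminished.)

iv

F# major has the diatonic set F#, G#m, A#m, B, C#, D#m, E#dim. Of the given chords, F#–A#–C# = F#, B–D#–F#–A# = Bmaj7, F#–A#–C#–E# = F#maj7 and C#–E#–G#–B = C#7 are diatonic. B–D–F# is not: scale degree 4 in F# major carries B (IV). In F# minor the chord on that degree is Bm, so here it functions as iv, borrowed from the parallel minor.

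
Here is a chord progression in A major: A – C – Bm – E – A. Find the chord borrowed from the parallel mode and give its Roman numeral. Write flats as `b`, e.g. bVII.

bIII

In A major the diatonic chords are A, Bm, C#m, D, E, F#m, G#dim. A, Bm and E all belong to that set. But C (C–E–G) is foreign: the diatonic iii on degree 3 is C#m, whereas C comes from A minor. It is labeled bIII.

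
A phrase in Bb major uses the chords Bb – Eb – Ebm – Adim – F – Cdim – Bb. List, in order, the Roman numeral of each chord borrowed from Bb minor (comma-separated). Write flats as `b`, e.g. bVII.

iv, ii°

In Bb major the diatonic chords are Bb, Cm, Dm, Eb, F, Gm, Adim. Bb, Eb, Adim and F are all diatonic. But Ebm (Eb–Gb–Bb) is foreign: the diatonic IV on degree 4 is Eb, whereas Ebm comes from Bb minor. It is labeled iv. But Cdim (C–Eb–Gb) is foreign: the diatonic ii on degree 2 is Cm, whereas Cdim comes from Bb minor. It is labeled ii°.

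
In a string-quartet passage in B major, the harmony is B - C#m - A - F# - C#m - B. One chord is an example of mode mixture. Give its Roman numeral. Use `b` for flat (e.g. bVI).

bVII

B major has the diatonic set B, C#m, D#m, E, F#, G#m, A#dim. B, C#m and F# are all diatonic. But A (A–C#–E) is foreign: the diatonic vii° on degree 7 is A#dim, whereas A comes from B minor. It is labeled bVII.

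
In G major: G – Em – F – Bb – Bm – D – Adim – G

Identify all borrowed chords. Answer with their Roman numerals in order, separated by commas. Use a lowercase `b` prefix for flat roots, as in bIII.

bVII, bIII, ii°

The diatonic triads in G major are G, Am, Bm, C, D, Em, F#dim. G, Em, Bm and D are all diatonic. F (F–A–C) is not: scale degree 7 in G major carries F#dim (vii°). In G minor the chord on that degree is F, so here it functions as bVII, borrowed from the parallel minor. But Bb (Bb–D–F) is foreign: the diatonic iii on degree 3 is Bm, whereas Bb comes from G minor. It is labeled bIII. Adim (A–C–Eb) doesn't fit — on degree 2 G major would have Am (ii). Adim is the degree-2 chord of G minor, so it is the borrowed ii°.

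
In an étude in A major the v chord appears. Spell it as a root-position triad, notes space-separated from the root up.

E G B

v is built on scale degree 5, which is E in both A major and its parallel. In A minor the chord on E is E–G–B.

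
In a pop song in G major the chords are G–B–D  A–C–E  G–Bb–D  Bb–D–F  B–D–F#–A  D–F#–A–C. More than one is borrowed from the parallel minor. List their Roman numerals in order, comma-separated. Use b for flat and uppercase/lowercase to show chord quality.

G major has the diatonic set G, Am, Bm, C, D, Em, F#dim. Of the given chords, G–B–D = G, A–C–E = Am, B–D–F#–A = Bm7 and D–F#–A–C = D7 are diatonic. G–Bb–D is not: scale degree 1 in G major carries G (I). In G minor the chord on that degree is Gm, so here it functions as i, borrowed from the parallel minor. Bb–D–F is not: scale degree 3 in G major carries Bm (iii). In G minor the chord on that degree is Bb, so here it functions as bIII, borrowed from the parallel minor.

i, bIII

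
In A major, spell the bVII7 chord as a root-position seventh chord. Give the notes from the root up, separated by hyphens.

Scale degree 7 in A major is G#. bVII7 uses the lowered form, G, taken from A minor. Building the dominant-seventh chord from the parallel minor on G: G–B–D–F.

G-B-D-F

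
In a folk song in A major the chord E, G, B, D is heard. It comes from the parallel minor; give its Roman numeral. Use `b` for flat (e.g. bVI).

The root E is the diatonic 5th degree of A major; the borrowing shows in the chord quality. Diatonically A major has E (V) on that degree; E–G–B–D is instead the minor-seventh chord native to A minor, so it takes the label v7.

v7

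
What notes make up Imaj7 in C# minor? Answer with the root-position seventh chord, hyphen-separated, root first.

Imaj7 is built on scale degree 1, which is C# in both C# minor and its parallel. Stacking thirds in C# major on C# gives C#–E#–G#–B#.

C#-E#-G#-B#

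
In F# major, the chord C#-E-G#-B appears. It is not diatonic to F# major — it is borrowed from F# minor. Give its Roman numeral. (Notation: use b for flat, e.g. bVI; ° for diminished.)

The root C# is the diatonic 5th degree of F# major; the borrowing shows in the chord quality. C#–E–G#–B is a minor-seventh chord — the form found in F# minor, not the diatonic V (C#). Borrowed into F# major it is written v7.

v7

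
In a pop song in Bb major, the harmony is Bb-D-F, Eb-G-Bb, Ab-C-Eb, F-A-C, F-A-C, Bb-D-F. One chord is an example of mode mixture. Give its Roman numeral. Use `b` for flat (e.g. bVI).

Bb major has the diatonic set Bb, Cm, Dm, Eb, F, Gm, Adim. Bb–D–F = Bb, Eb–G–Bb = Eb and F–A–C = F all belong to that set. But Ab–C–Eb is foreign: the diatonic vii° on degree 7 is Adim, whereas Ab comes from Bb minor. It is labeled bVII.

bVII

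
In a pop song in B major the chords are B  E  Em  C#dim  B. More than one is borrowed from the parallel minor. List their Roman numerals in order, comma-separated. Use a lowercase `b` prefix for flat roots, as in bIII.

iv, ii°

B major has the diatonic set B, C#m, D#m, E, F#, G#m, A#dim. B and E are both diatonic. Em (E–G–B) is not: scale degree 4 in B major carries E (IV). In B minor the chord on that degree is Em, so here it functions as iv, borrowed from the parallel minor. But C#dim (C#–E–G) is foreign: the diatonic ii on degree 2 is C#m, whereas C#dim comes from B minor. It is labeled ii°.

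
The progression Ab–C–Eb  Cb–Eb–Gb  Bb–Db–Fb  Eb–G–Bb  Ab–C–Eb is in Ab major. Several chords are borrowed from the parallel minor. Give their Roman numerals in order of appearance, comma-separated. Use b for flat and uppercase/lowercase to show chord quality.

bIII, ii°

In Ab major the diatonic chords are Ab, Bbm, Cm, Db, Eb, Fm, Gdim. Ab–C–Eb = Ab and Eb–G–Bb = Eb both belong to that set. But Cb–Eb–Gb is foreign: the diatonic iii on degree 3 is Cm, whereas Cb comes from Ab minor. It is labeled bIII. Bb–Db–Fb is not: scale degree 2 in Ab major carries Bbm (ii). In Ab minor the chord on that degree is Bbdim, so here it functions as ii°, borrowed from the parallel minor.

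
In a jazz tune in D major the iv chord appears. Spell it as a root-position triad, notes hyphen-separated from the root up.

G-Bb-D

The root, G, is scale degree 4 — the same note in D major and D minor; only the chord quality changes. Stacking thirds in D minor on G gives G–Bb–D.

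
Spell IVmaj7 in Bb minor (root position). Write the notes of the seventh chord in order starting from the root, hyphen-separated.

IVmaj7 is built on scale degree 4, which is Eb in both Bb minor and its parallel. In Bb major the chord on Eb is Eb–G–Bb–D.

Eb-G-Bb-D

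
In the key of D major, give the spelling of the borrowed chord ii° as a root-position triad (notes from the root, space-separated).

E G Bb

ii° is built on scale degree 2, which is E in both D major and its parallel. Stacking thirds in D minor on E gives E–G–Bb.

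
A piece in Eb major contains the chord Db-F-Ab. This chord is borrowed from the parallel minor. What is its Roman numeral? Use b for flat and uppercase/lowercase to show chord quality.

bVII

Db is the lowered form of scale degree 7 in Eb major (the diatonic degree 7 is D). Db–F–Ab is a major chord — the form found in Eb minor, not the diatonic vii° (Ddim). Borrowed into Eb major it is written bVII.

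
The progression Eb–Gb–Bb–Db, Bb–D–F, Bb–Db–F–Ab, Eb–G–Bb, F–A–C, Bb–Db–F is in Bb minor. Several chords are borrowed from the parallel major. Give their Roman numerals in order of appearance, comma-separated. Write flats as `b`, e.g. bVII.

The diatonic triads in Bb minor (with V from harmonic minor) are Bbm, Cdim, Db, Ebm, F, Gb, Ab. Eb–Gb–Bb–Db = Ebm7, Bb–Db–F–Ab = Bbm7, F–A–C = F and Bb–Db–F = Bbm all belong to that set. Bb–D–F doesn't fit — on degree 1 Bb minor would have Bbm (i). Bb is the degree-1 chord of Bb major, so it is the borrowed I. Eb–G–Bb doesn't fit — on degree 4 Bb minor would have Ebm (iv). Eb is the degree-4 chord of Bb major, so it is the borrowed IV.

I, IV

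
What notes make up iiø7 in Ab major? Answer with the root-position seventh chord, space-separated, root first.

Bb Db Fb Ab

The root, Bb, is scale degree 2 — the same note in Ab major and Ab minor; only the chord quality changes. Stacking thirds in Ab minor on Bb gives Bb–Db–Fb–Ab.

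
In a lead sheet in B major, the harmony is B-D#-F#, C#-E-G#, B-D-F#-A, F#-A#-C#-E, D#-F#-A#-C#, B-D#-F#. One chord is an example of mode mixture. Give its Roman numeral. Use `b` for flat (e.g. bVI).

i7

In B major the diatonic chords are B, C#m, D#m, E, F#, G#m, A#dim. B–D#–F# = B, C#–E–G# = C#m, F#–A#–C#–E = F#7 and D#–F#–A#–C# = D#m7 all belong to that set. But B–D–F#–A is foreign: the diatonic I on degree 1 is B, whereas Bm7 comes from B minor. It is labeled i7.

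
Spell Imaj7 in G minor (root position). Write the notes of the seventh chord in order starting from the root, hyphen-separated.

The root, G, is scale degree 1 — the same note in G minor and G major; only the chord quality changes. Stacking thirds in G major on G gives G–B–D–F#.

G-B-D-F#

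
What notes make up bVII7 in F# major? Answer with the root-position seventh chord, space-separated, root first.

E G# B D

The root of bVII7 is the lowered 7th degree: E# becomes E. Stacking thirds in F# minor on E gives E–G#–B–D.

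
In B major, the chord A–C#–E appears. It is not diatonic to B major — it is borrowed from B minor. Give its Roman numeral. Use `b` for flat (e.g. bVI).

bVII

In B major scale degree 7 is A#; A is its lowered form, from B minor. A–C#–E is a major chord — the form found in B minor, not the diatonic vii° (A#dim). Borrowed into B major it is written bVII.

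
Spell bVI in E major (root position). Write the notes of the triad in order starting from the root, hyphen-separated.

Scale degree 6 in E major is C#. bVI uses the lowered form, C, taken from E minor. In E minor the chord on C is C–E–G.

C-E-G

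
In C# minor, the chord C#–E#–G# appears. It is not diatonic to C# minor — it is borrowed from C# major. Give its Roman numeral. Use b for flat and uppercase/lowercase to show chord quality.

The root C# is the diatonic 1st degree of C# minor; the borrowing shows in the chord quality. Diatonically C# minor has C#m (i) on that degree; C#–E#–G# is instead the major chord native to C# major, so it takes the label I.

I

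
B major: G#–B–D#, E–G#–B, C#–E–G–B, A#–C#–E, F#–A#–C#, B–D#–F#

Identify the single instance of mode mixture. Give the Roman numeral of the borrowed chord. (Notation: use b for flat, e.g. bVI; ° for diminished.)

The diatonic triads in B major are B, C#m, D#m, E, F#, G#m, A#dim. G#–B–D# = G#m, E–G#–B = E, A#–C#–E = A#dim, F#–A#–C# = F# and B–D#–F# = B are all diatonic. C#–E–G–B is not: scale degree 2 in B major carries C#m (ii). In B minor the chord on that degree is C#m7b5, so here it functions as iiø7, borrowed from the parallel minor.

iiø7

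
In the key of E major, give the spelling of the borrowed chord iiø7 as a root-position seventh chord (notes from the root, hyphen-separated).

The root, F#, is scale degree 2 — the same note in E major and E minor; only the chord quality changes. Stacking thirds in E minor on F# gives F#–A–C–E.

F#-A-C-E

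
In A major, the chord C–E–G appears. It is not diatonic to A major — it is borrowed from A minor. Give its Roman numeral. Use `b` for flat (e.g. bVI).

bIII

C is the lowered form of scale degree 3 in A major (the diatonic degree 3 is C#). C–E–G is a major chord — the form found in A minor, not the diatonic iii (C#m). Borrowed into A major it is written bIII.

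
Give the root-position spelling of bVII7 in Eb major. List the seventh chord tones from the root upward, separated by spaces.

Db F Ab Cb

The root of bVII7 is the lowered 7th degree: D becomes Db. Stacking thirds in Eb minor on Db gives Db–F–Ab–Cb.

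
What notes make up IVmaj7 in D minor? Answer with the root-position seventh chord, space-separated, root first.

The root, G, is scale degree 4 — the same note in D minor and D major; only the chord quality changes. In D major the chord on G is G–B–D–F#.

G B D F#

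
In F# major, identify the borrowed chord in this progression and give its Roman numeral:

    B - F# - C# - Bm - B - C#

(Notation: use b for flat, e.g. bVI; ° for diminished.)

The diatonic triads in F# major are F#, G#m, A#m, B, C#, D#m, E#dim. Of the given chords, B, F# and C# are diatonic. Bm (B–D–F#) is not: scale degree 4 in F# major carries B (IV). In F# minor the chord on that degree is Bm, so here it functions as iv, borrowed from the parallel minor.

iv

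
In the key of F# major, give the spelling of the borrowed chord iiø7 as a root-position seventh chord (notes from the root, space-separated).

G# B D F#

The root, G#, is scale degree 2 — the same note in F# major and F# minor; only the chord quality changes. Building the half-diminished-seventh chord from the parallel minor on G#: G#–B–D–F#.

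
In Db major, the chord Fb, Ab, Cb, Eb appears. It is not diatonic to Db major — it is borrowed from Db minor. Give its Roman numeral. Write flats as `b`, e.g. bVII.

In Db major scale degree 3 is F; Fb is its lowered form, from Db minor. The diatonic chord on degree 3 would be Fm (iii), but Fb–Ab–Cb–Eb is the major-seventh chord from Db minor. As a borrowed chord it is labeled bIIImaj7.

bIIImaj7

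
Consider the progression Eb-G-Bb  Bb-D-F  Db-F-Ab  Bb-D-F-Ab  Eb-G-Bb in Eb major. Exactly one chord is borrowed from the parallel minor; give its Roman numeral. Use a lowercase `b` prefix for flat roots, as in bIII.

bVII

The diatonic triads in Eb major are Eb, Fm, Gm, Ab, Bb, Cm, Ddim. Of the given chords, Eb–G–Bb = Eb, Bb–D–F = Bb and Bb–D–F–Ab = Bb7 are diatonic. But Db–F–Ab is foreign: the diatonic vii° on degree 7 is Ddim, whereas Db comes from Eb minor. It is labeled bVII.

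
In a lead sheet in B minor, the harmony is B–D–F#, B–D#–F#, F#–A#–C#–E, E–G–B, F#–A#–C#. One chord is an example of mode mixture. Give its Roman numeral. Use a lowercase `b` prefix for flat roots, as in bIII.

I

The diatonic triads in B minor (with V from harmonic minor) are Bm, C#dim, D, Em, F#, G, A. B–D–F# = Bm, F#–A#–C#–E = F#7, E–G–B = Em and F#–A#–C# = F# are all diatonic. B–D#–F# doesn't fit — on degree 1 B minor would have Bm (i). B is the degree-1 chord of B major, so it is the borrowed I.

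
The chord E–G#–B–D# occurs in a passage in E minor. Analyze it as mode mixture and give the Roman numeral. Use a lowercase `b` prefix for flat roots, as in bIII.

Imaj7

E is scale degree 1 in E minor. E–G#–B–D# is a major-seventh chord — the form found in E major, not the diatonic i (Em). Borrowed into E minor it is written Imaj7.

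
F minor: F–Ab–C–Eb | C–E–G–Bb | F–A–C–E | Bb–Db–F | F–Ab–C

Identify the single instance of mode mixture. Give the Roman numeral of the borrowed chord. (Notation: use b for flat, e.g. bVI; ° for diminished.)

Imaj7

F minor has the diatonic set Fm, Gdim, Ab, Bbm, C, Db, Eb (with V from harmonic minor). F–Ab–C–Eb = Fm7, C–E–G–Bb = C7, Bb–Db–F = Bbm and F–Ab–C = Fm all belong to that set. But F–A–C–E is foreign: the diatonic i on degree 1 is Fm, whereas Fmaj7 comes from F major. It is labeled Imaj7.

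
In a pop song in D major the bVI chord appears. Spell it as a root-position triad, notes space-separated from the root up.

Scale degree 6 in D major is B. bVI uses the lowered form, Bb, taken from D minor. Stacking thirds in D minor on Bb gives Bb–D–F.

Bb D F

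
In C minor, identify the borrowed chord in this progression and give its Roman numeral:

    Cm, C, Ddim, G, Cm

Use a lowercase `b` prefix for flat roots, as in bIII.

I

C minor has the diatonic set Cm, Ddim, Eb, Fm, G, Ab, Bb (with V from harmonic minor). Of the given chords, Cm, Ddim and G are diatonic. C (C–E–G) doesn't fit — on degree 1 C minor would have Cm (i). C is the degree-1 chord of C major, so it is the borrowed I.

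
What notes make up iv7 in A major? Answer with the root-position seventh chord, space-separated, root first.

The root, D, is scale degree 4 — the same note in A major and A minor; only the chord quality changes. Stacking thirds in A minor on D gives D–F–A–C.

D F A C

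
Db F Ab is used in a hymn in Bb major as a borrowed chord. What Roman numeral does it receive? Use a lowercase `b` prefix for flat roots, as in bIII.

bIII

In Bb major scale degree 3 is D; Db is its lowered form, from Bb minor. Db–F–Ab is a major chord — the form found in Bb minor, not the diatonic iii (Dm). Borrowed into Bb major it is written bIII.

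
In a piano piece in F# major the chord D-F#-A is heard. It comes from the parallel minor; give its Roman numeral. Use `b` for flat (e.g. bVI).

bVI

The root D is the lowered 6th scale degree — diatonically F# major has D# there. The diatonic chord on degree 6 would be D#m (vi), but D–F#–A is the major chord from F# minor. As a borrowed chord it is labeled bVI.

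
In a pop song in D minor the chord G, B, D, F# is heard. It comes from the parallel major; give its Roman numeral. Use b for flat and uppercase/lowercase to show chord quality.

IVmaj7

The root G is the diatonic 4th degree of D minor; the borrowing shows in the chord quality. Diatonically D minor has Gm (iv) on that degree; G–B–D–F# is instead the major-seventh chord native to D major, so it takes the label IVmaj7.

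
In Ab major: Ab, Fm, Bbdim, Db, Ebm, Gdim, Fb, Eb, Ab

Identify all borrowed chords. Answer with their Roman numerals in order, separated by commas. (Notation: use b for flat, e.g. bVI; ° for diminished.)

In Ab major the diatonic chords are Ab, Bbm, Cm, Db, Eb, Fm, Gdim. Ab, Fm, Db, Gdim and Eb all belong to that set. Bbdim (Bb–Db–Fb) doesn't fit — on degree 2 Ab major would have Bbm (ii). Bbdim is the degree-2 chord of Ab minor, so it is the borrowed ii°. Ebm (Eb–Gb–Bb) doesn't fit — on degree 5 Ab major would have Eb (V). Ebm is the degree-5 chord of Ab minor, so it is the borrowed v. But Fb (Fb–Ab–Cb) is foreign: the diatonic vi on degree 6 is Fm, whereas Fb comes from Ab minor. It is labeled bVI.

ii°, v, bVI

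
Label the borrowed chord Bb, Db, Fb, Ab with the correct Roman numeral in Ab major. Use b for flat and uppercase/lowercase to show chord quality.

iiø7

Bb is scale degree 2 in Ab major. The diatonic chord on degree 2 would be Bbm (ii), but Bb–Db–Fb–Ab is the half-diminished-seventh chord from Ab minor. As a borrowed chord it is labeled iiø7.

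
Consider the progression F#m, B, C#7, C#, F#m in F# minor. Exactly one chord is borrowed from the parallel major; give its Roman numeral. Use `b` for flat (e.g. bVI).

The diatonic triads in F# minor (with V from harmonic minor) are F#m, G#dim, A, Bm, C#, D, E. F#m, C#7 and C# are all diatonic. But B (B–D#–F#) is foreign: the diatonic iv on degree 4 is Bm, whereas B comes from F# major. It is labeled IV.

IV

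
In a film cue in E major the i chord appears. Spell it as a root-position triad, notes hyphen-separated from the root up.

i is built on scale degree 1, which is E in both E major and its parallel. Building the minor chord from the parallel minor on E: E–G–B.

E-G-B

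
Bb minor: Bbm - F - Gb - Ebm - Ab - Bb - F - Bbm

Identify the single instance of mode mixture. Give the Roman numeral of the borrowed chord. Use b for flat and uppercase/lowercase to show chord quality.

The diatonic triads in Bb minor (with V from harmonic minor) are Bbm, Cdim, Db, Ebm, F, Gb, Ab. Bbm, F, Gb, Ebm and Ab all belong to that set. But Bb (Bb–D–F) is foreign: the diatonic i on degree 1 is Bbm, whereas Bb comes from Bb major. It is labeled I.

I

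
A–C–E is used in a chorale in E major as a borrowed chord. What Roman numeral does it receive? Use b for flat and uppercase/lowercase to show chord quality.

A is scale degree 4 in E major. The diatonic chord on degree 4 would be A (IV), but A–C–E is the minor chord from E minor. As a borrowed chord it is labeled iv.

iv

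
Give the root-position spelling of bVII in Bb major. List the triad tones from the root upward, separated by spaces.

bVII is built on the lowered scale degree 7. In Bb major degree 7 is A; lowered it becomes Ab. Building the major chord from the parallel minor on Ab: Ab–C–Eb.

Ab C Eb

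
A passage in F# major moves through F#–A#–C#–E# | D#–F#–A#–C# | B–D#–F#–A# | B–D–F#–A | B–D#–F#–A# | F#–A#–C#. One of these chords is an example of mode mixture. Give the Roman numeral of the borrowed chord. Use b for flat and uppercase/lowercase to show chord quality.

iv7

In F# major the diatonic chords are F#, G#m, A#m, B, C#, D#m, E#dim. F#–A#–C#–E# = F#maj7, D#–F#–A#–C# = D#m7, B–D#–F#–A# = Bmaj7 and F#–A#–C# = F# all belong to that set. B–D–F#–A is not: scale degree 4 in F# major carries B (IV). In F# minor the chord on that degree is Bm7, so here it functions as iv7, borrowed from the parallel minor.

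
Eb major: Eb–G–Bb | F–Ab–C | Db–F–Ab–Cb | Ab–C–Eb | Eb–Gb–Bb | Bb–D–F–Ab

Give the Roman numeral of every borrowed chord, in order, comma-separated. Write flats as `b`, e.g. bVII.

bVII7, i

Eb major has the diatonic set Eb, Fm, Gm, Ab, Bb, Cm, Ddim. Of the given chords, Eb–G–Bb = Eb, F–Ab–C = Fm, Ab–C–Eb = Ab and Bb–D–F–Ab = Bb7 are diatonic. But Db–F–Ab–Cb is foreign: the diatonic vii° on degree 7 is Ddim, whereas Db7 comes from Eb minor. It is labeled bVII7. Eb–Gb–Bb doesn't fit — on degree 1 Eb major would have Eb (I). Ebm is the degree-1 chord of Eb minor, so it is the borrowed i.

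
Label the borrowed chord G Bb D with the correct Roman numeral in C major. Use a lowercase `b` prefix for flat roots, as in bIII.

G is scale degree 5 in C major. The diatonic chord on degree 5 would be G (V), but G–Bb–D is the minor chord from C minor. As a borrowed chord it is labeled v.

v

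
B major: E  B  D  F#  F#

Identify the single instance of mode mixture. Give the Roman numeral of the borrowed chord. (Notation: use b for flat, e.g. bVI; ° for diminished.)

In B major the diatonic chords are B, C#m, D#m, E, F#, G#m, A#dim. E, B and F# are all diatonic. D (D–F#–A) is not: scale degree 3 in B major carries D#m (iii). In B minor the chord on that degree is D, so here it functions as bIII, borrowed from the parallel minor.

bIII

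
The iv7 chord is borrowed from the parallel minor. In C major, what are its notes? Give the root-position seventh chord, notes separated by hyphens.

F-Ab-C-Eb

The root, F, is scale degree 4 — the same note in C major and C minor; only the chord quality changes. Stacking thirds in C minor on F gives F–Ab–C–Eb.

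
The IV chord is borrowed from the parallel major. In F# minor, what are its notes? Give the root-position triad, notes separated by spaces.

B D# F#

The root, B, is scale degree 4 — the same note in F# minor and F# major; only the chord quality changes. Stacking thirds in F# major on B gives B–D#–F#.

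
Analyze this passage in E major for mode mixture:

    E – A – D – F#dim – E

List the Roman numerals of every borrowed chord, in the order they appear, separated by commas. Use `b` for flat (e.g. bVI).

The diatonic triads in E major are E, F#m, G#m, A, B, C#m, D#dim. Of the given chords, E and A are diatonic. D (D–F#–A) doesn't fit — on degree 7 E major would have D#dim (vii°). D is the degree-7 chord of E minor, so it is the borrowed bVII. F#dim (F#–A–C) is not: scale degree 2 in E major carries F#m (ii). In E minor the chord on that degree is F#dim, so here it functions as ii°, borrowed from the parallel minor.

bVII, ii°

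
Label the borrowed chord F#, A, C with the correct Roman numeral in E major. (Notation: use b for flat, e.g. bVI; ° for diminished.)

F# is scale degree 2 in E major. The diatonic chord on degree 2 would be F#m (ii), but F#–A–C is the diminished chord from E minor. As a borrowed chord it is labeled ii°.

ii°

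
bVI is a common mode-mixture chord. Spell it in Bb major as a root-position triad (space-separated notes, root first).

Gb Bb Db

Scale degree 6 in Bb major is G. bVI uses the lowered form, Gb, taken from Bb minor. Stacking thirds in Bb minor on Gb gives Gb–Bb–Db.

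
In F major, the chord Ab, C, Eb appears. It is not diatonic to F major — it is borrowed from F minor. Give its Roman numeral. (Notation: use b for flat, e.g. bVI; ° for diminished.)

Ab is the lowered form of scale degree 3 in F major (the diatonic degree 3 is A). The diatonic chord on degree 3 would be Am (iii), but Ab–C–Eb is the major chord from F minor. As a borrowed chord it is labeled bIII.

bIII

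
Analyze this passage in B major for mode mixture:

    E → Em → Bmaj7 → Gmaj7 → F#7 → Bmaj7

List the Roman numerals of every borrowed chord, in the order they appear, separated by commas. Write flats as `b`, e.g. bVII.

iv, bVImaj7

In B major the diatonic chords are B, C#m, D#m, E, F#, G#m, A#dim. E, Bmaj7 and F#7 are all diatonic. But Em (E–G–B) is foreign: the diatonic IV on degree 4 is E, whereas Em comes from B minor. It is labeled iv. Gmaj7 (G–B–D–F#) doesn't fit — on degree 6 B major would have G#m (vi). Gmaj7 is the degree-6 chord of B minor, so it is the borrowed bVImaj7.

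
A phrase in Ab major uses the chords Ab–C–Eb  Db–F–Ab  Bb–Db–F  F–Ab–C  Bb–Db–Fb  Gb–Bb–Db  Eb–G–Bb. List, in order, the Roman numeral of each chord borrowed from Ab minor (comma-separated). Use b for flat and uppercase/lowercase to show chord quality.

The diatonic triads in Ab major are Ab, Bbm, Cm, Db, Eb, Fm, Gdim. Of the given chords, Ab–C–Eb = Ab, Db–F–Ab = Db, Bb–Db–F = Bbm, F–Ab–C = Fm and Eb–G–Bb = Eb are diatonic. Bb–Db–Fb doesn't fit — on degree 2 Ab major would have Bbm (ii). Bbdim is the degree-2 chord of Ab minor, so it is the borrowed ii°. Gb–Bb–Db is not: scale degree 7 in Ab major carries Gdim (vii°). In Ab minor the chord on that degree is Gb, so here it functions as bVII, borrowed from the parallel minor.

ii°, bVII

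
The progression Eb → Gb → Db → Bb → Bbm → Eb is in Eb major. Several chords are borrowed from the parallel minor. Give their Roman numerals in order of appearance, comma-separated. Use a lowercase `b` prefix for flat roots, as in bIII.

In Eb major the diatonic chords are Eb, Fm, Gm, Ab, Bb, Cm, Ddim. Eb and Bb are both diatonic. But Gb (Gb–Bb–Db) is foreign: the diatonic iii on degree 3 is Gm, whereas Gb comes from Eb minor. It is labeled bIII. But Db (Db–F–Ab) is foreign: the diatonic vii° on degree 7 is Ddim, whereas Db comes from Eb minor. It is labeled bVII. Bbm (Bb–Db–F) doesn't fit — on degree 5 Eb major would have Bb (V). Bbm is the degree-5 chord of Eb minor, so it is the borrowed v.

bIII, bVII, v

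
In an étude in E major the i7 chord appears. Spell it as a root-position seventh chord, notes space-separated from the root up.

E G B D

i7 is built on scale degree 1, which is E in both E major and its parallel. In E minor the chord on E is E–G–B–D.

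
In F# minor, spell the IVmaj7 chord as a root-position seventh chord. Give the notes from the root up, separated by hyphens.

B-D#-F#-A#

IVmaj7 is built on scale degree 4, which is B in both F# minor and its parallel. Stacking thirds in F# major on B gives B–D#–F#–A#.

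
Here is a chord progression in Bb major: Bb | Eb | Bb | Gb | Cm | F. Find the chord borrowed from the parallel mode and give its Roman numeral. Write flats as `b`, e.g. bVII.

The diatonic triads in Bb major are Bb, Cm, Dm, Eb, F, Gm, Adim. Of the given chords, Bb, Eb, Cm and F are diatonic. But Gb (Gb–Bb–Db) is foreign: the diatonic vi on degree 6 is Gm, whereas Gb comes from Bb minor. It is labeled bVI.

bVI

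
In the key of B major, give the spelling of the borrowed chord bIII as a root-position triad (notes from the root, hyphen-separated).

D-F#-A

bIII is built on the lowered scale degree 3. In B major degree 3 is D#; lowered it becomes D. Stacking thirds in B minor on D gives D–F#–A.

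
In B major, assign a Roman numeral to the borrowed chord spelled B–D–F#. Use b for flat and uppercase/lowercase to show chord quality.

B is scale degree 1 in B major. Diatonically B major has B (I) on that degree; B–D–F# is instead the minor chord native to B minor, so it takes the label i.

i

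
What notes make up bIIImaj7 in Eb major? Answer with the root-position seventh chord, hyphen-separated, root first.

Gb-Bb-Db-F

The root of bIIImaj7 is the lowered 3rd degree: G becomes Gb. Stacking thirds in Eb minor on Gb gives Gb–Bb–Db–F.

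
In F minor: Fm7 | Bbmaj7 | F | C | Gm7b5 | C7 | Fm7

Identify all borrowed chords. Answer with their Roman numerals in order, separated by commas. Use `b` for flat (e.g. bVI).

The diatonic triads in F minor (with V from harmonic minor) are Fm, Gdim, Ab, Bbm, C, Db, Eb. Fm7, C, Gm7b5 and C7 are all diatonic. Bbmaj7 (Bb–D–F–A) doesn't fit — on degree 4 F minor would have Bbm (iv). Bbmaj7 is the degree-4 chord of F major, so it is the borrowed IVmaj7. But F (F–A–C) is foreign: the diatonic i on degree 1 is Fm, whereas F comes from F major. It is labeled I.

IVmaj7, I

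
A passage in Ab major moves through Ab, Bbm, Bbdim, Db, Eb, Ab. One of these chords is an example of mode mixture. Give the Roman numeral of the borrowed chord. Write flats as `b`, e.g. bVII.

In Ab major the diatonic chords are Ab, Bbm, Cm, Db, Eb, Fm, Gdim. Ab, Bbm, Db and Eb all belong to that set. But Bbdim (Bb–Db–Fb) is foreign: the diatonic ii on degree 2 is Bbm, whereas Bbdim comes from Ab minor. It is labeled ii°.

ii°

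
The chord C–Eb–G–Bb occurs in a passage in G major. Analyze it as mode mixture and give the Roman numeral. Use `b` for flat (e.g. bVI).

C is scale degree 4 in G major. Diatonically G major has C (IV) on that degree; C–Eb–G–Bb is instead the minor-seventh chord native to G minor, so it takes the label iv7.

iv7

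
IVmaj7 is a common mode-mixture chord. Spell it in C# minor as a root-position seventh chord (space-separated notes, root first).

F# A# C# E#

The root, F#, is scale degree 4 — the same note in C# minor and C# major; only the chord quality changes. In C# major the chord on F# is F#–A#–C#–E#.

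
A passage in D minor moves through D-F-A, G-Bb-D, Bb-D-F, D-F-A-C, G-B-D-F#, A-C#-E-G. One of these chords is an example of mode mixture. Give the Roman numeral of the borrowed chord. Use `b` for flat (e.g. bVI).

In D minor (with V from harmonic minor) the diatonic chords are Dm, Edim, F, Gm, A, Bb, C. D–F–A = Dm, G–Bb–D = Gm, Bb–D–F = Bb, D–F–A–C = Dm7 and A–C#–E–G = A7 are all diatonic. G–B–D–F# doesn't fit — on degree 4 D minor would have Gm (iv). Gmaj7 is the degree-4 chord of D major, so it is the borrowed IVmaj7.

IVmaj7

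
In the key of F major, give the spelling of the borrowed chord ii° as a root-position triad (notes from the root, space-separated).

The root, G, is scale degree 2 — the same note in F major and F minor; only the chord quality changes. Building the diminished chord from the parallel minor on G: G–Bb–Db.

G Bb Db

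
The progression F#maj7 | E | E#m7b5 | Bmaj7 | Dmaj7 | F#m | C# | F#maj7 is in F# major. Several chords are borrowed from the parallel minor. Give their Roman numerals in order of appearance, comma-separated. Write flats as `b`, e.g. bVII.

The diatonic triads in F# major are F#, G#m, A#m, B, C#, D#m, E#dim. Of the given chords, F#maj7, E#m7b5, Bmaj7 and C# are diatonic. E (E–G#–B) doesn't fit — on degree 7 F# major would have E#dim (vii°). E is the degree-7 chord of F# minor, so it is the borrowed bVII. But Dmaj7 (D–F#–A–C#) is foreign: the diatonic vi on degree 6 is D#m, whereas Dmaj7 comes from F# minor. It is labeled bVImaj7. F#m (F#–A–C#) doesn't fit — on degree 1 F# major would have F# (I). F#m is the degree-1 chord of F# minor, so it is the borrowed i.

bVII, bVImaj7, i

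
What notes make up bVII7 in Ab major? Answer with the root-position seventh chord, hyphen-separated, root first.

The root of bVII7 is the lowered 7th degree: G becomes Gb. Building the dominant-seventh chord from the parallel minor on Gb: Gb–Bb–Db–Fb.

Gb-Bb-Db-Fb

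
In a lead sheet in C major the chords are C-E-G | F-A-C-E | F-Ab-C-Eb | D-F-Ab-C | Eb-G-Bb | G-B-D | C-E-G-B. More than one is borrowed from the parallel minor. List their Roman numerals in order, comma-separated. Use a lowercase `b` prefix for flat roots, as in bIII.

The diatonic triads in C major are C, Dm, Em, F, G, Am, Bdim. C–E–G = C, F–A–C–E = Fmaj7, G–B–D = G and C–E–G–B = Cmaj7 are all diatonic. F–Ab–C–Eb is not: scale degree 4 in C major carries F (IV). In C minor the chord on that degree is Fm7, so here it functions as iv7, borrowed from the parallel minor. But D–F–Ab–C is foreign: the diatonic ii on degree 2 is Dm, whereas Dm7b5 comes from C minor. It is labeled iiø7. But Eb–G–Bb is foreign: the diatonic iii on degree 3 is Em, whereas Eb comes from C minor. It is labeled bIII.

iv7, iiø7, bIII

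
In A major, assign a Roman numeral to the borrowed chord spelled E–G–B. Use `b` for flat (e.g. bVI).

v

E is scale degree 5 in A major. E–G–B is a minor chord — the form found in A minor, not the diatonic V (E). Borrowed into A major it is written v.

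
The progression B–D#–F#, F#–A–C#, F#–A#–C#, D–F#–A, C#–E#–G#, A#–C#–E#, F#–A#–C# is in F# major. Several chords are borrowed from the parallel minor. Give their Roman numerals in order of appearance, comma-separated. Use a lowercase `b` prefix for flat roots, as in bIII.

i, bVI

The diatonic triads in F# major are F#, G#m, A#m, B, C#, D#m, E#dim. B–D#–F# = B, F#–A#–C# = F#, C#–E#–G# = C# and A#–C#–E# = A#m are all diatonic. F#–A–C# is not: scale degree 1 in F# major carries F# (I). In F# minor the chord on that degree is F#m, so here it functions as i, borrowed from the parallel minor. D–F#–A is not: scale degree 6 in F# major carries D#m (vi). In F# minor the chord on that degree is D, so here it functions as bVI, borrowed from the parallel minor.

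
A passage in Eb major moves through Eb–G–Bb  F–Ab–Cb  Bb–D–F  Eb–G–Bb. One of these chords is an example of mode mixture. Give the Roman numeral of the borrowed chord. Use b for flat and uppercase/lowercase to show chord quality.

In Eb major the diatonic chords are Eb, Fm, Gm, Ab, Bb, Cm, Ddim. Of the given chords, Eb–G–Bb = Eb and Bb–D–F = Bb are diatonic. But F–Ab–Cb is foreign: the diatonic ii on degree 2 is Fm, whereas Fdim comes from Eb minor. It is labeled ii°.

ii°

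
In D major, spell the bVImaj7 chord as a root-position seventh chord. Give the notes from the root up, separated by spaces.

Bb D F A

bVImaj7 is built on the lowered scale degree 6. In D major degree 6 is B; lowered it becomes Bb. Building the major-seventh chord from the parallel minor on Bb: Bb–D–F–A.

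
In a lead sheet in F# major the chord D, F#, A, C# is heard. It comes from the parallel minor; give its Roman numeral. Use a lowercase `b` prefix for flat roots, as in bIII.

bVImaj7

The root D is the lowered 6th scale degree — diatonically F# major has D# there. D–F#–A–C# is a major-seventh chord — the form found in F# minor, not the diatonic vi (D#m). Borrowed into F# major it is written bVImaj7.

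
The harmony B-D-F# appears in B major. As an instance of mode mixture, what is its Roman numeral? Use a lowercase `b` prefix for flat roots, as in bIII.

The root B is the diatonic 1st degree of B major; the borrowing shows in the chord quality. Diatonically B major has B (I) on that degree; B–D–F# is instead the minor chord native to B minor, so it takes the label i.

i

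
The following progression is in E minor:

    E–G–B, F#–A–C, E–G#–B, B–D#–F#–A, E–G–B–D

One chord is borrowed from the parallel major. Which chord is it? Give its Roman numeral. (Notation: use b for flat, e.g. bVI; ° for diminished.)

I

In E minor (with V from harmonic minor) the diatonic chords are Em, F#dim, G, Am, B, C, D. Of the given chords, E–G–B = Em, F#–A–C = F#dim, B–D#–F#–A = B7 and E–G–B–D = Em7 are diatonic. E–G#–B doesn't fit — on degree 1 E minor would have Em (i). E is the degree-1 chord of E major, so it is the borrowed I.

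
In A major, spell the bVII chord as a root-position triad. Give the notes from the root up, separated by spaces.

G B D

The root of bVII is the lowered 7th degree: G# becomes G. Building the major chord from the parallel minor on G: G–B–D.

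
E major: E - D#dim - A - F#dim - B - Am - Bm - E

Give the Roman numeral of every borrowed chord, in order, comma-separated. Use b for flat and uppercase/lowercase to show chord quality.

ii°, iv, v

In E major the diatonic chords are E, F#m, G#m, A, B, C#m, D#dim. E, D#dim, A and B are all diatonic. But F#dim (F#–A–C) is foreign: the diatonic ii on degree 2 is F#m, whereas F#dim comes from E minor. It is labeled ii°. Am (A–C–E) is not: scale degree 4 in E major carries A (IV). In E minor the chord on that degree is Am, so here it functions as iv, borrowed from the parallel minor. But Bm (B–D–F#) is foreign: the diatonic V on degree 5 is B, whereas Bm comes from E minor. It is labeled v.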